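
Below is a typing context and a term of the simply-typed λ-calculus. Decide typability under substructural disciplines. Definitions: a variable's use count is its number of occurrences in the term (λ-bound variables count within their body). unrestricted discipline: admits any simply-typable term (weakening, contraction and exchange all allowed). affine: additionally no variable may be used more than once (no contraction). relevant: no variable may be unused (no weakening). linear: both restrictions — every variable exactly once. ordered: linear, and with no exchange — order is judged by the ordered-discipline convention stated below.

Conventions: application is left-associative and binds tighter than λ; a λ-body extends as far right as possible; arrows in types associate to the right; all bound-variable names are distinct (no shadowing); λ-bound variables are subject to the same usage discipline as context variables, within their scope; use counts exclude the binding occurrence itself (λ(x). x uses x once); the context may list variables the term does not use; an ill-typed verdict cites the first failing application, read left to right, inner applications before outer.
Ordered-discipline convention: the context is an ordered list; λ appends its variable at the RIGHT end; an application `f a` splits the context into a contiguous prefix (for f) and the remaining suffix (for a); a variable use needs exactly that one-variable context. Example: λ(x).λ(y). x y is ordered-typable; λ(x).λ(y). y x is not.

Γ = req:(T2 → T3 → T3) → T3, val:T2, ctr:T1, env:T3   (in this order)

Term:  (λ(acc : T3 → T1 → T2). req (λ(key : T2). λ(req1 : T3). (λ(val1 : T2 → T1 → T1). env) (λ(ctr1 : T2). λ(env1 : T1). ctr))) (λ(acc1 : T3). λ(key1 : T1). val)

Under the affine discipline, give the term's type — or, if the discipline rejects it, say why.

term : T3
variable uses: req ×1, val ×1, ctr ×1, env ×1, acc (λ-bound) ×0, key (λ-bound) ×0, req1 (λ-bound) ×0, val1 (λ-bound) ×0, ctr1 (λ-bound) ×0, env1 (λ-bound) ×0, acc1 (λ-bound) ×0, key1 (λ-bound) ×0
left-to-right use order: req, env, ctr, val
typing: the term checks, with type T3
per-discipline verdicts: ordered ✗ | linear ✗ | affine ✓ | relevant ✗ | unrestricted ✓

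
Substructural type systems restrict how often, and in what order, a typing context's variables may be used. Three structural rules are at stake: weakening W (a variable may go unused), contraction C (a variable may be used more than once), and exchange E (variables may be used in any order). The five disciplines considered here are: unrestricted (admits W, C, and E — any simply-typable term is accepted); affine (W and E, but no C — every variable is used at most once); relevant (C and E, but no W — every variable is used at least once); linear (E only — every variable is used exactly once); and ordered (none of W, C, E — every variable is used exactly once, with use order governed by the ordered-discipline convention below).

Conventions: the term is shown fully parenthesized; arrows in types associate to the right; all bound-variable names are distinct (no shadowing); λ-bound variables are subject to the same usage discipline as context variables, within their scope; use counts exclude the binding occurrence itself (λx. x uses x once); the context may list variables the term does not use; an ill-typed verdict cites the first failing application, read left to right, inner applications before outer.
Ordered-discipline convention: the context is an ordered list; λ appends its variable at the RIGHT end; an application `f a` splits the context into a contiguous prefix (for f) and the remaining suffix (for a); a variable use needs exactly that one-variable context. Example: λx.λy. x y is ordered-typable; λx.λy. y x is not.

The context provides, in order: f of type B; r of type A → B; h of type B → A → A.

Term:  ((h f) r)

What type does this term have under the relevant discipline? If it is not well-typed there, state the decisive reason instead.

not well-typed under relevant — fails simple typing
variable uses: f ×1, r ×1, h ×1
left-to-right use order: h, f, r
typing: ill-typed: an argument A → B mismatches the expected A
per-discipline verdicts: ordered ✗ · linear ✗ · affine ✗ · relevant ✗ · unrestricted ✗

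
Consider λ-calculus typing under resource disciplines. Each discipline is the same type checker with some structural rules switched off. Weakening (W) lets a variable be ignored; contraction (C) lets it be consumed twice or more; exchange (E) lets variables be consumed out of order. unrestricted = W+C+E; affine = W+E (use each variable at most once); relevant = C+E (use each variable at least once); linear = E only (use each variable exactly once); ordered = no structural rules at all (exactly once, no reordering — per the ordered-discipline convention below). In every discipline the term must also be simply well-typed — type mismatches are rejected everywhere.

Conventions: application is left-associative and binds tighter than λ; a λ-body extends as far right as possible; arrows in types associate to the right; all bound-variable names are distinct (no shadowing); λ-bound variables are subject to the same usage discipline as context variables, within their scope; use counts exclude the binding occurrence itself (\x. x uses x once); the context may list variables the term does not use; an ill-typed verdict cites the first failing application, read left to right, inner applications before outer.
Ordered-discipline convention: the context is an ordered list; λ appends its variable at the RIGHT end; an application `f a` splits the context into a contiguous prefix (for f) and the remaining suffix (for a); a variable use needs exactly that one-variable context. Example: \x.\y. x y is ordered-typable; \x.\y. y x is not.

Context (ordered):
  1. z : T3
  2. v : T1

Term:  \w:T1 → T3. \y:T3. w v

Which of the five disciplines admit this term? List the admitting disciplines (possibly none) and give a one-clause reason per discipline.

admitting disciplines: affine, unrestricted
usage: z=0; v=1; w (λ-bound)=1; y (λ-bound)=0
uses in reading order: w, v
typing: well-typed — term : (T1 → T3) → T3 → T3
ordered ✗ (unused: z, y — weakening required)
linear ✗ (unused: z, y — weakening required)
affine ✓ (at most one use each (z, v, w, y))
relevant ✗ (unused: z, y — weakening required)
unrestricted ✓ (typability at (T1 → T3) → T3 → T3 is all that's needed)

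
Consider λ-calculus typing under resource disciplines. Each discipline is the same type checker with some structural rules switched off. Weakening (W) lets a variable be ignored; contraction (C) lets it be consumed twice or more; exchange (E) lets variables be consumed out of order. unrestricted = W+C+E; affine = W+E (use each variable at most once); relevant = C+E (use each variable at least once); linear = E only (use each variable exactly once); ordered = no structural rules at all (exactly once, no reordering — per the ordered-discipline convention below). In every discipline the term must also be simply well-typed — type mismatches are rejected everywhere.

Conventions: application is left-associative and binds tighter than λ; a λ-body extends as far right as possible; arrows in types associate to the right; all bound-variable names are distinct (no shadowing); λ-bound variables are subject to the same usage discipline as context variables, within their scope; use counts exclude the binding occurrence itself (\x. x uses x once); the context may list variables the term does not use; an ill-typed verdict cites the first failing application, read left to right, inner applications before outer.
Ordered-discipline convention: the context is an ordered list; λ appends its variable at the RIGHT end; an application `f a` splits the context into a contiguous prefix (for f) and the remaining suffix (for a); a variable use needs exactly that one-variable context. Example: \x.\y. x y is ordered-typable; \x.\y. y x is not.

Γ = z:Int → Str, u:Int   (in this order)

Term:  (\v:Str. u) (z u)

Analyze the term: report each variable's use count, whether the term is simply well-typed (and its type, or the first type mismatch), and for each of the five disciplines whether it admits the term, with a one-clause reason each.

variable uses: z=1; u=2; v [bound]=0
uses in reading order: u, z, u
typing: the term checks, with type Int
ordered: ✗ — repeated use of u ×2; unused: v — weakening required
linear: ✗ — repeated use of u ×2; unused: v — weakening required
affine: ✗ — repeated use of u ×2
relevant: ✗ — unused: v — weakening required
unrestricted: ✓ — well-typed at Int; no restrictions here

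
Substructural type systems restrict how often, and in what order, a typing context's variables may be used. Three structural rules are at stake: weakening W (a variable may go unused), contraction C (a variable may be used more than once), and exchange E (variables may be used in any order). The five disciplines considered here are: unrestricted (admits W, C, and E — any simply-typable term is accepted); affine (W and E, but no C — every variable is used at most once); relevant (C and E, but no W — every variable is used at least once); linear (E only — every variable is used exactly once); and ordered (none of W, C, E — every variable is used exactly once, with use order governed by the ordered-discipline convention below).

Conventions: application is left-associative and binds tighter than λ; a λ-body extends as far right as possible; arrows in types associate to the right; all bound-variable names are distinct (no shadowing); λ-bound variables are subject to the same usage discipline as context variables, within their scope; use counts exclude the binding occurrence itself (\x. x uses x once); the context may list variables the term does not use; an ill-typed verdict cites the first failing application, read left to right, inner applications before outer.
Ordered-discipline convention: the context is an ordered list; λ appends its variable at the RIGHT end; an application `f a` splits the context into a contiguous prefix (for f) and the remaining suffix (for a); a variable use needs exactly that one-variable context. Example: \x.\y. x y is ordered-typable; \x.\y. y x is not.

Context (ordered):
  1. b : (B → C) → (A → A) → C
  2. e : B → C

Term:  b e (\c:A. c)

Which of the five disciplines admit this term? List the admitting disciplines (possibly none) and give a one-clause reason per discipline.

admitted in: ordered, linear, affine, relevant, unrestricted
counts: b=1; e=1; c (λ-bound)=1
order of uses: b, e, c
typing: ✓ — C
ordered: ✓, one use each (b, e, c); ordered split holds
linear: ✓, single use per variable (b, e, c)
affine: ✓, no duplicate uses among b, e, c
relevant: ✓, at least one use each (b, e, c)
unrestricted: ✓, well-typed at C; no restrictions here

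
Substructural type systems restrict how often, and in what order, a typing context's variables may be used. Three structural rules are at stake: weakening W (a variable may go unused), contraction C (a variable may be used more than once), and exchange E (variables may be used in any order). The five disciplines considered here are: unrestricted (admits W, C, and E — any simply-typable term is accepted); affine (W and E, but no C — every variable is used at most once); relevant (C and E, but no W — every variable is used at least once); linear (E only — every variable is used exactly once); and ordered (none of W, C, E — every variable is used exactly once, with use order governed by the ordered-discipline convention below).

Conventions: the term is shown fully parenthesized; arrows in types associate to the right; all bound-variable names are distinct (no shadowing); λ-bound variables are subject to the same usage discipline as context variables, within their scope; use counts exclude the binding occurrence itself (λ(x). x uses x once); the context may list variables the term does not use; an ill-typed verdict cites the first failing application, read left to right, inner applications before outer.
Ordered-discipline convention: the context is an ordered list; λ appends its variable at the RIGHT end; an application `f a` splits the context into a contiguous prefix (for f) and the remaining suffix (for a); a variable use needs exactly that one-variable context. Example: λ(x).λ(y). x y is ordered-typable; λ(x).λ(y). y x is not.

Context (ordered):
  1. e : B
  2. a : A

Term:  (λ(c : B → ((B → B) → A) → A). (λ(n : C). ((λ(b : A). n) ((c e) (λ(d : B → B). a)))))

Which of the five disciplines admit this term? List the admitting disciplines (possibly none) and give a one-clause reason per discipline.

admitted by: affine, unrestricted
counts: e: 1×; a: 1×; c (bound): 1×; n (bound): 1×; b (bound): 0×; d (bound): 0×
order of uses: n, c, e, a
typing: the term checks, with type (B → ((B → B) → A) → A) → C → C
ordered: ✗ — needs weakening: b, d unused
linear: ✗ — needs weakening: b, d unused
affine: ✓ — no duplicate uses among e, a, c, n, b, d
relevant: ✗ — needs weakening: b, d unused
unrestricted: ✓ — typability at (B → ((B → B) → A) → A) → C → C is all that's needed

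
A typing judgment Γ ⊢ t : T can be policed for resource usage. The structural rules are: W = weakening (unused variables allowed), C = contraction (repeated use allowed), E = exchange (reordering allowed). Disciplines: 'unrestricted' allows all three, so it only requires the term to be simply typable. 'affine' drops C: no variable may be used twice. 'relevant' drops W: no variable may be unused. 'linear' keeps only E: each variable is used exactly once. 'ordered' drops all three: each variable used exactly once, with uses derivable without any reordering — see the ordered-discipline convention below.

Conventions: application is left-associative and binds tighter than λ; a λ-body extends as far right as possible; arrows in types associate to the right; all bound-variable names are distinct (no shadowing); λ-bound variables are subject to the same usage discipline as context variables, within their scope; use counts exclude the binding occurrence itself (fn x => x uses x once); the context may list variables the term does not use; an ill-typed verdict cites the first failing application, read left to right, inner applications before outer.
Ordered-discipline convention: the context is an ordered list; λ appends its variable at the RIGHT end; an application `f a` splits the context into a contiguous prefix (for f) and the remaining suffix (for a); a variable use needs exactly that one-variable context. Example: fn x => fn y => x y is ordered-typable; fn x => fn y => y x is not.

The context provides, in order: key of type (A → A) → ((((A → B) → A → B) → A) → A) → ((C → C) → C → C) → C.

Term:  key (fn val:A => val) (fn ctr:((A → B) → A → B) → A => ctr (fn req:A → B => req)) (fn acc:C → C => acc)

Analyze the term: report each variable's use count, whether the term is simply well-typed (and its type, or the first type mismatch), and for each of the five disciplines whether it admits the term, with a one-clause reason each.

counts: key: 1×, val (λ-bound): 1×, ctr (λ-bound): 1×, req (λ-bound): 1×, acc (λ-bound): 1×
order of uses: key, val, ctr, req, acc
typing: the term checks, with type C
ordered ✓ (key, val, ctr, req, acc: once each, no exchange needed)
linear ✓ (key, val, ctr, req, acc: one use apiece)
affine ✓ (no duplicate uses among key, val, ctr, req, acc)
relevant ✓ (none of key, val, ctr, req, acc goes unused)
unrestricted ✓ (well-typed at C; no restrictions here)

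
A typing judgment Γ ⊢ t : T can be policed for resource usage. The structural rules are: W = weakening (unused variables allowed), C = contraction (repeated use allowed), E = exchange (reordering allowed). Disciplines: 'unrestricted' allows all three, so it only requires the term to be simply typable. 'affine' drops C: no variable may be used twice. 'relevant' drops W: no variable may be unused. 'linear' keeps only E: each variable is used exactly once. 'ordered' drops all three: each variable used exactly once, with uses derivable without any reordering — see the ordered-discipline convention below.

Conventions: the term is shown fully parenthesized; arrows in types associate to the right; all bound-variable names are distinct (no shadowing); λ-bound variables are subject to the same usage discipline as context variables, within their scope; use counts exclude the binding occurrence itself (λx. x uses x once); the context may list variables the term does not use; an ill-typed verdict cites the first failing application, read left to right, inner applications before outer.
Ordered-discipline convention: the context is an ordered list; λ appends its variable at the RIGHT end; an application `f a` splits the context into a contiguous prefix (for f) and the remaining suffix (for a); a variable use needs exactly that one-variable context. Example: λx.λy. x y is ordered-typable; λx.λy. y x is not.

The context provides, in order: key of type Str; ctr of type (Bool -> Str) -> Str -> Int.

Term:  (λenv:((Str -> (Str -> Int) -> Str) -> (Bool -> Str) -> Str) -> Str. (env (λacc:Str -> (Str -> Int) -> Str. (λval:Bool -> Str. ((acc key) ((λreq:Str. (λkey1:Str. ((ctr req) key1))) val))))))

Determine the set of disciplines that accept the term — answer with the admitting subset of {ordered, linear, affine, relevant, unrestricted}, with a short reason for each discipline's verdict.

admitted by: none
use counts: key: 1, ctr: 1, env (bound): 1, acc (bound): 1, val (bound): 1, req (bound): 1, key1 (bound): 1
use order (left to right): env, acc, key, ctr, req, key1, val
typing: ill-typed: argument of type Str where Bool -> Str is required
ordered ✗ (not simply typable)
linear ✗ (fails simple typing)
affine ✗ (a type mismatch blocks all five)
relevant ✗ (the type mismatch rejects it)
unrestricted ✗ (not simply typable)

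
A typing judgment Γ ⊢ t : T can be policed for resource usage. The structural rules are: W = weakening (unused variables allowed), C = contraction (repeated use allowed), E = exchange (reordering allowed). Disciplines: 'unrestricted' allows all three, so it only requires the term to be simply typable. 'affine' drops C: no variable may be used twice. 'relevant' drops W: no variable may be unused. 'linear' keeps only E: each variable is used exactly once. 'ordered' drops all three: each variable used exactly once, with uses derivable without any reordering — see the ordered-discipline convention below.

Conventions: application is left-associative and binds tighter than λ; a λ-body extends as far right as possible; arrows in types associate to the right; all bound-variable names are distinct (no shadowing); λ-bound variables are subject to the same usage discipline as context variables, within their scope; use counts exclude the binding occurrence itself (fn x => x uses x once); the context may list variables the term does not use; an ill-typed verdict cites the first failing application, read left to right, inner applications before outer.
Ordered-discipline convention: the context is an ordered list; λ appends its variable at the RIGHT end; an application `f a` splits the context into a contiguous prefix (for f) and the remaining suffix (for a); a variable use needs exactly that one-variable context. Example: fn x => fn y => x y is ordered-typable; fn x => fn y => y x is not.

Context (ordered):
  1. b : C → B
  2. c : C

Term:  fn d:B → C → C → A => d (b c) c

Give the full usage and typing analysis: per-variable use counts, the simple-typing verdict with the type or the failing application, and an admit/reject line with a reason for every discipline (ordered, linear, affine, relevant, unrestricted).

counts: b: 1, c: 2, d (λ-bound): 1
use order (left to right): d, b, c, c
typing: ✓ — (B → C → C → A) → C → A
ordered: ✗, repeated use of c ×2
linear: ✗, repeated use of c ×2
affine: ✗, repeated use of c ×2
relevant: ✓, every one of b, c, d appears
unrestricted: ✓, type-checks ((B → C → C → A) → C → A) and nothing is barred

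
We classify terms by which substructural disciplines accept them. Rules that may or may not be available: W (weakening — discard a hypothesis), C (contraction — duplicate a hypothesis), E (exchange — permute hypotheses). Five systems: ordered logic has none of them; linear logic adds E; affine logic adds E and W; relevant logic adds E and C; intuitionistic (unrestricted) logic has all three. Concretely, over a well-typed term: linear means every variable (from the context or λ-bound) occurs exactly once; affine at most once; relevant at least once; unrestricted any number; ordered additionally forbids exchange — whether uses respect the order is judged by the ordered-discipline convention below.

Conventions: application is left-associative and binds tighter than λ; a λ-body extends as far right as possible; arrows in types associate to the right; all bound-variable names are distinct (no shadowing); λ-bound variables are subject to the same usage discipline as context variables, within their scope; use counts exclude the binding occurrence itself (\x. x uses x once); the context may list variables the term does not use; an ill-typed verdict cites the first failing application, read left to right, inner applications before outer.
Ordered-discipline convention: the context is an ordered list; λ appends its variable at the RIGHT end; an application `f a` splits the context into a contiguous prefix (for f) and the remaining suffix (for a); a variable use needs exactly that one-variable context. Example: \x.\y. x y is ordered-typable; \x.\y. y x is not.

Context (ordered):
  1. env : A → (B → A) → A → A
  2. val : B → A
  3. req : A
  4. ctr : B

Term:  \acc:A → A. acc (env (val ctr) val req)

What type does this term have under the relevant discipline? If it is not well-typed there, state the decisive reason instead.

term : (A → A) → A
use counts: env ×1, val ×2, req ×1, ctr ×1, acc [bound] ×1
order of uses: acc, env, val, ctr, val, req
typing: well-typed — term : (A → A) → A
per-discipline verdicts: ordered ✗, linear ✗, affine ✗, relevant ✓, unrestricted ✓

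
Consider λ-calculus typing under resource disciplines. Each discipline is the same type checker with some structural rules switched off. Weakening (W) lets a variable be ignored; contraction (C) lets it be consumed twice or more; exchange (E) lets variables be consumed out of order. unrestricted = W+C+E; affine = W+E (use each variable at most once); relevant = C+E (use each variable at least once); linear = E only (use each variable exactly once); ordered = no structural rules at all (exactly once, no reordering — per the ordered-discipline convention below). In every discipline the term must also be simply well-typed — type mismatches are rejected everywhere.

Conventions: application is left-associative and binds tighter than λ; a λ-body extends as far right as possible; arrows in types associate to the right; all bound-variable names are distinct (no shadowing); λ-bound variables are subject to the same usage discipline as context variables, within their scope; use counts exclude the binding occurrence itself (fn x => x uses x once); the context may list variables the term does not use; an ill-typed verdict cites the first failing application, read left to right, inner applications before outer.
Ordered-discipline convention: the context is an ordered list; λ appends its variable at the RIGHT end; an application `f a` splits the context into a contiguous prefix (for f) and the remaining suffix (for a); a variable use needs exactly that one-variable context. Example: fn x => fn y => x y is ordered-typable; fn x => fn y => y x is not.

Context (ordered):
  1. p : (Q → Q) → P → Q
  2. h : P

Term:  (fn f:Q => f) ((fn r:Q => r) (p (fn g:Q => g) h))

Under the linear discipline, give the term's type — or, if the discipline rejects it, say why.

term : Q
variable uses: p: 1, h: 1, f [bound]: 1, r [bound]: 1, g [bound]: 1
left-to-right use order: f, r, p, g, h
typing: the term checks, with type Q
across the five disciplines: ordered ✓; linear ✓; affine ✓; relevant ✓; unrestricted ✓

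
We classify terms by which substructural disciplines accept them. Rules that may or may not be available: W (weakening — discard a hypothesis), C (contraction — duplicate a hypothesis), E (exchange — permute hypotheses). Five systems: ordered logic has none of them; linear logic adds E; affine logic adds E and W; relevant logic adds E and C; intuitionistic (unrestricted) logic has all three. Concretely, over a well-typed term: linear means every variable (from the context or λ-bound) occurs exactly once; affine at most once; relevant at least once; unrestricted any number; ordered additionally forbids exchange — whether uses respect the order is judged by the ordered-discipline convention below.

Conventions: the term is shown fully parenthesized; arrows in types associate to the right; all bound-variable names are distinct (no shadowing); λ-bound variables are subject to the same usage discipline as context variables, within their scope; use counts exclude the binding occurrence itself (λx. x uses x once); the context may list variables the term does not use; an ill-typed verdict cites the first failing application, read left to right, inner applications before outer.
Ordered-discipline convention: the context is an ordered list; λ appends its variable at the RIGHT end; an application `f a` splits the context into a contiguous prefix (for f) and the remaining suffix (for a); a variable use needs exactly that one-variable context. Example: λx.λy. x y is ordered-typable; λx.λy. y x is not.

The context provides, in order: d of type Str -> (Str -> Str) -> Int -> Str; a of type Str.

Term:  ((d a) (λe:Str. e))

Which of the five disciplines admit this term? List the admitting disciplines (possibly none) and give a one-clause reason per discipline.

admitted in: ordered, linear, affine, relevant, unrestricted
counts: d: 1×, a: 1×, e (λ-bound): 1×
use order (left to right): d, a, e
typing: ✓ — Int -> Str
ordered: ✓, one use each (d, a, e); ordered split holds
linear: ✓, d, a, e: one use apiece
affine: ✓, none of d, a, e used more than once
relevant: ✓, d, a, e: all used, weakening unneeded
unrestricted: ✓, type-checks (Int -> Str) and nothing is barred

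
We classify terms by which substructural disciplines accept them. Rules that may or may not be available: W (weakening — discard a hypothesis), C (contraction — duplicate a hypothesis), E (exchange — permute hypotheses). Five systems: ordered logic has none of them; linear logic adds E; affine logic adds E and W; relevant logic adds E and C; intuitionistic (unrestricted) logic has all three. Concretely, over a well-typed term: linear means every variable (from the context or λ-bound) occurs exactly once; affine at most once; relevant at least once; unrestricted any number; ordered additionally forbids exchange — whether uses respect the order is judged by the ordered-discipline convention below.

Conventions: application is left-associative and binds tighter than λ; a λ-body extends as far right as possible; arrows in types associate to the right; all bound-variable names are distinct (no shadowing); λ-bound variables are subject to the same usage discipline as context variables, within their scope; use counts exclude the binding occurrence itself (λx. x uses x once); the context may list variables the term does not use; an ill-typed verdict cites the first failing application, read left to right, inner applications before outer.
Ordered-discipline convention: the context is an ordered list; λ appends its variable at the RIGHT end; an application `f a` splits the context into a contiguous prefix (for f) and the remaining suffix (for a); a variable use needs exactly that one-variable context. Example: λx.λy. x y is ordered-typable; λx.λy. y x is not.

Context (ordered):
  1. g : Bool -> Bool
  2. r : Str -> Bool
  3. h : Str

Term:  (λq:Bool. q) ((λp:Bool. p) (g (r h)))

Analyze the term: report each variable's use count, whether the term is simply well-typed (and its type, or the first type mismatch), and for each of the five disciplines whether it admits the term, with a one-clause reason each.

usage: g ×1; r ×1; h ×1; q (bound) ×1; p (bound) ×1
order of uses: q, p, g, r, h
typing: ✓ — Bool
ordered ✓ (single-use (g, r, h, q, p), ordered derivation ok)
linear ✓ (exactly-once usage across g, r, h, q, p)
affine ✓ (no duplicate uses among g, r, h, q, p)
relevant ✓ (none of g, r, h, q, p goes unused)
unrestricted ✓ (well-typed at Bool; no restrictions here)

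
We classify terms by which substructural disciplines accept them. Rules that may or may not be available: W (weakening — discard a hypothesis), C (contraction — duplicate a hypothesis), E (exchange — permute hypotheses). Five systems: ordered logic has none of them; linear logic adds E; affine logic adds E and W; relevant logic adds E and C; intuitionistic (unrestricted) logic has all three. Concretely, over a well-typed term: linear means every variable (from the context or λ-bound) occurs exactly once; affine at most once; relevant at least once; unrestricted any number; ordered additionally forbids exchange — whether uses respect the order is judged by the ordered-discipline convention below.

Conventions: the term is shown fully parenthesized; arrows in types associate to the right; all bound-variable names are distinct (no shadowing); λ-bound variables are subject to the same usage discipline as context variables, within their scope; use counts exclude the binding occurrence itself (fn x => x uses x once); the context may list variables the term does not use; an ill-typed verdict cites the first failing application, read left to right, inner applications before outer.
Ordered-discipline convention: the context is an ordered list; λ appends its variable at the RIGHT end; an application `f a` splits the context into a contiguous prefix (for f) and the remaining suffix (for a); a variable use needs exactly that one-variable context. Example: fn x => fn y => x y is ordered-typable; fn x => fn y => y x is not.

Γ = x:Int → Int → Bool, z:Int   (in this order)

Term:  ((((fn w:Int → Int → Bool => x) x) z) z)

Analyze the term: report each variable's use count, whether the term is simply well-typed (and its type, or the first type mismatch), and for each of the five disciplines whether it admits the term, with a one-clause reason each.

variable uses: x=2, z=2, w [bound]=0
order of uses: x, x, z, z
typing: well-typed — term : Bool
ordered: ✗, repeated use of x ×2, z ×2; w never used (weakening)
linear: ✗, repeated use of x ×2, z ×2; w never used (weakening)
affine: ✗, repeated use of x ×2, z ×2
relevant: ✗, w never used (weakening)
unrestricted: ✓, type-checks (Bool) and nothing is barred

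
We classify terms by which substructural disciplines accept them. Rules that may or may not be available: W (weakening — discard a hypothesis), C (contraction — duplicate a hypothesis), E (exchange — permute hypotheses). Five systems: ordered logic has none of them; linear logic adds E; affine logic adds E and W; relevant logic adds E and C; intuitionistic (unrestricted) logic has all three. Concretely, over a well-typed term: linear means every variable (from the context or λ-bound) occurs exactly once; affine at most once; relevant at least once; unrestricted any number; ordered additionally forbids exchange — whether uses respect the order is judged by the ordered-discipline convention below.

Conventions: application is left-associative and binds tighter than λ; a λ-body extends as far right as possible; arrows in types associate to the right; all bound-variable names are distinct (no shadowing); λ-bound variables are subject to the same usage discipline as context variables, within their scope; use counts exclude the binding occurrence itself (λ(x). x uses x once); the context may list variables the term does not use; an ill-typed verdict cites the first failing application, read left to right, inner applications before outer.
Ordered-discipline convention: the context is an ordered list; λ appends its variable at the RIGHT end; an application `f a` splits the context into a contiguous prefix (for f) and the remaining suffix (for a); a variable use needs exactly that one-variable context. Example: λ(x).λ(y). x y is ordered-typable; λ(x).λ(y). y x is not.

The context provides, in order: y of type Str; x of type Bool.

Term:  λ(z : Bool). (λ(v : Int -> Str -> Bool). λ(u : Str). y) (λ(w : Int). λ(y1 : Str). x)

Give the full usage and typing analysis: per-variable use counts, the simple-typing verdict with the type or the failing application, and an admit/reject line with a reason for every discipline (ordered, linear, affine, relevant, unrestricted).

variable uses: y: 1; x: 1; z (bound): 0; v (bound): 0; u (bound): 0; w (bound): 0; y1 (bound): 0
uses in reading order: y, x
typing: well-typed — term : Bool -> Str -> Str
ordered: ✗, z, v, u, w, y1 left unused
linear: ✗, z, v, u, w, y1 left unused
affine: ✓, none of y, x, z, v, u, w, y1 used more than once
relevant: ✗, z, v, u, w, y1 left unused
unrestricted: ✓, typability at Bool -> Str -> Str is all that's needed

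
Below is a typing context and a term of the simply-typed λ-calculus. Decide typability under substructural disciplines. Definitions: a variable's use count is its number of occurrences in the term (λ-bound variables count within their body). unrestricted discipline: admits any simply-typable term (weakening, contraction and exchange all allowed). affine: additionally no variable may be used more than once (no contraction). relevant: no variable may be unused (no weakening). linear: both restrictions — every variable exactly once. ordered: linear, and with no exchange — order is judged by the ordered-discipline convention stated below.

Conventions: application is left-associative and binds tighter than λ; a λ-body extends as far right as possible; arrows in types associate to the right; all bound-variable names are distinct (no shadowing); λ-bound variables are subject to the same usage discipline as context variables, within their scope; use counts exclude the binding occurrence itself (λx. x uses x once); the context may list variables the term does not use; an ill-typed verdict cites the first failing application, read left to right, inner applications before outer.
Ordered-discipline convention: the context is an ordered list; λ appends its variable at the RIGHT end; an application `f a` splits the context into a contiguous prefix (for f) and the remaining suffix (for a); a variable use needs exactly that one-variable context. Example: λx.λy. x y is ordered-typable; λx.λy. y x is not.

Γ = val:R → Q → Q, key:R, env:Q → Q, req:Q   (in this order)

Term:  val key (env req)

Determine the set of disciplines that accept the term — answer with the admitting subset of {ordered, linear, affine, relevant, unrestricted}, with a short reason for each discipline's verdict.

admitted by: ordered, linear, affine, relevant, unrestricted
variable uses: val: 1×; key: 1×; env: 1×; req: 1×
uses in reading order: val, key, env, req
typing: ✓ — Q
ordered ✓ (val, key, env, req once each; derivable with no W/C/E)
linear ✓ (each of val, key, env, req used exactly once)
affine ✓ (val, key, env, req: no repeats, contraction unneeded)
relevant ✓ (none of val, key, env, req goes unused)
unrestricted ✓ (typability at Q is all that's needed)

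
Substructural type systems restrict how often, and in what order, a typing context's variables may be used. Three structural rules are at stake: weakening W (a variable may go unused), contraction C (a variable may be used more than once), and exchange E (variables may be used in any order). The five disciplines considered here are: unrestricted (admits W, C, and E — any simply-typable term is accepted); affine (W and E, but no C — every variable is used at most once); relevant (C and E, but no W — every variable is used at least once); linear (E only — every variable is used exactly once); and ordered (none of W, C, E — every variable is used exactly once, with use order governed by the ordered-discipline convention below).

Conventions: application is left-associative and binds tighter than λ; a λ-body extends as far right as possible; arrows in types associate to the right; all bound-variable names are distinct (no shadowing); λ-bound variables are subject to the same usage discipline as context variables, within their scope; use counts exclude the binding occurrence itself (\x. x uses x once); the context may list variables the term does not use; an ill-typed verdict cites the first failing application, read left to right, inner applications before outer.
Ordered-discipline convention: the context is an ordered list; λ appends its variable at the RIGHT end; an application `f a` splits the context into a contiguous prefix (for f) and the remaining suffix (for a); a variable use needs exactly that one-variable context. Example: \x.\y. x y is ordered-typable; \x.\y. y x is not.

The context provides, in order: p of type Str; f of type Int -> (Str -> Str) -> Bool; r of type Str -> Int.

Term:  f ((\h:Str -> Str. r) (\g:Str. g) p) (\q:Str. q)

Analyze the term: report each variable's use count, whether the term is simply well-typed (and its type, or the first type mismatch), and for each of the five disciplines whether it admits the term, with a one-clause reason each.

use counts: p ×1, f ×1, r ×1, h (λ-bound) ×0, g (λ-bound) ×1, q (λ-bound) ×1
uses in reading order: f, r, g, p, q
typing: well-typed at Bool
ordered: ✗, needs weakening: h unused
linear: ✗, needs weakening: h unused
affine: ✓, at most one use each (p, f, r, h, g, q)
relevant: ✗, needs weakening: h unused
unrestricted: ✓, simply typable at Bool; W, C, E all held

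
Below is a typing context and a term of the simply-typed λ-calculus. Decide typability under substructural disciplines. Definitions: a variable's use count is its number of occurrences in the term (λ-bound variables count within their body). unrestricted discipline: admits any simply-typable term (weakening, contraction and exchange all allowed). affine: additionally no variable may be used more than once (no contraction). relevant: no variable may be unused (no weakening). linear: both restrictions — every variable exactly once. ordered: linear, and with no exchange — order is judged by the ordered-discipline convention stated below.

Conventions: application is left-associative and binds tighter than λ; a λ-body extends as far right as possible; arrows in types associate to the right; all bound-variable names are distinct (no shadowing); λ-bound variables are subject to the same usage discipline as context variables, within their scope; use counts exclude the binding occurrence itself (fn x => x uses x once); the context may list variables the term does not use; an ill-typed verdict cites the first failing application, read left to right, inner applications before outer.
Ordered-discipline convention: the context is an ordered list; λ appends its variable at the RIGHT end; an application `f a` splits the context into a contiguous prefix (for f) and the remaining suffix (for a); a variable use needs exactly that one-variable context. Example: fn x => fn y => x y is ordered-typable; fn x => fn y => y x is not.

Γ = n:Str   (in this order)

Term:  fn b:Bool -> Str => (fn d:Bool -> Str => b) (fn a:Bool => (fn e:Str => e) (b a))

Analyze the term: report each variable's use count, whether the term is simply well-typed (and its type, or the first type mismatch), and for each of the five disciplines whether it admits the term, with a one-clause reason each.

variable uses: n ×0, b [bound] ×2, d [bound] ×0, a [bound] ×1, e [bound] ×1
uses in reading order: b, e, b, a
typing: ✓ — (Bool -> Str) -> Bool -> Str
ordered: ✗ — uses contraction: b ×2; n, d left unused
linear: ✗ — uses contraction: b ×2; n, d left unused
affine: ✗ — uses contraction: b ×2
relevant: ✗ — n, d left unused
unrestricted: ✓ — type-checks ((Bool -> Str) -> Bool -> Str) and nothing is barred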